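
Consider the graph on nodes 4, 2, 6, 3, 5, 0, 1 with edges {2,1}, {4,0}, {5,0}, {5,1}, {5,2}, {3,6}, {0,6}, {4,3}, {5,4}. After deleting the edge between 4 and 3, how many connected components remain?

4 and 3 are still connected via 4-0-6-3, so the component count stays at 1.

1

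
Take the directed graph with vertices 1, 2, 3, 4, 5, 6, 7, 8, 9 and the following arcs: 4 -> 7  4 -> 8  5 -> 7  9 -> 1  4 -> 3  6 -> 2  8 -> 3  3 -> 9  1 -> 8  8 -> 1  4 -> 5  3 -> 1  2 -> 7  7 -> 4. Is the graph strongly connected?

No

There is no directed path from 8 to 6, so the graph is not strongly connected.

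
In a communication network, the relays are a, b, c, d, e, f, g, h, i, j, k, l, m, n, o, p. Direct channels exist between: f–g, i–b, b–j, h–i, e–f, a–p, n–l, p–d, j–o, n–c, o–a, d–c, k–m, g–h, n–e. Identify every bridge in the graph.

k-m, l-n

The edges on the cycle n-e-f-g-h-i-b-j-o-a-p-d-c-n are not bridges since each lies on that cycle.
But removing n–l disconnects n from l; removing k–m disconnects k from m — these are bridges.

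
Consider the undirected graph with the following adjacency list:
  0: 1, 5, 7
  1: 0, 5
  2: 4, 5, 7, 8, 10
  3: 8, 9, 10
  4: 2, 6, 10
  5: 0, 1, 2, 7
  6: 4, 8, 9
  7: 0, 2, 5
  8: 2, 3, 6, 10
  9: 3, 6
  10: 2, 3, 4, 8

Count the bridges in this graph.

The edges on the cycle 2-7-0-1-5-2 are not bridges since each lies on that cycle.
Every edge lies on some cycle, so there are no bridges.

0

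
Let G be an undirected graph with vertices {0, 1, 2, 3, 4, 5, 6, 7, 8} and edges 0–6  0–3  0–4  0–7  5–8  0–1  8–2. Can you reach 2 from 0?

No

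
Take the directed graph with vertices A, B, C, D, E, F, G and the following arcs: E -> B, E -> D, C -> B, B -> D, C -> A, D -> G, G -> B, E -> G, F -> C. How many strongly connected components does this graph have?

5

{B, D, G} are all mutually reachable — one SCC of size 3.
{F} is an SCC by itself.
{A} is an SCC by itself.
{E} is an SCC by itself.
{C} is an SCC by itself.
That gives 5 strongly connected components.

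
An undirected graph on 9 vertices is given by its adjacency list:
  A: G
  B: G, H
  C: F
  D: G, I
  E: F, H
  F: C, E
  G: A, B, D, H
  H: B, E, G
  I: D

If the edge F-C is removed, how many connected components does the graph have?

2

Before removal there is 1 component.
F-C is a bridge — removing it separates F's side from C's side.
After removal: 2 components.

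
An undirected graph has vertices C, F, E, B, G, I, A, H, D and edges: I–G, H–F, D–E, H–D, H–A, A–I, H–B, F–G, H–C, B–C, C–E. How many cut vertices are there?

1

Removing H increases the component count from 1 to 2, so H is a cut vertex.
By contrast removing C leaves 1 component; it is not a cut vertex. No other vertex is a cut vertex either.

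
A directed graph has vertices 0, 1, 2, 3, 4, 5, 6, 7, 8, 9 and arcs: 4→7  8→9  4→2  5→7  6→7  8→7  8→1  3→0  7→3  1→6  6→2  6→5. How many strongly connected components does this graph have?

{8} is an SCC by itself.
{2} is an SCC by itself.
{1} is an SCC by itself.
{9} is an SCC by itself.
{3} is an SCC by itself.
(and 5 more singleton SCCs)
That gives 10 strongly connected components.

10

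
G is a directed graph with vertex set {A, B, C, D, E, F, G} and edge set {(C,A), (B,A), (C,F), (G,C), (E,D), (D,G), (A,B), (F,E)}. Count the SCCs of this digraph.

{C, D, E, F, G} are all mutually reachable — one SCC of size 5.
{A, B} are all mutually reachable — one SCC of size 2.
That gives 2 strongly connected components.

2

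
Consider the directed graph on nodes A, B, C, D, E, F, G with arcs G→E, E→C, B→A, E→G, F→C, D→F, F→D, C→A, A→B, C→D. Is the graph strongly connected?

There is no directed path from C to G, so the graph is not strongly connected.

No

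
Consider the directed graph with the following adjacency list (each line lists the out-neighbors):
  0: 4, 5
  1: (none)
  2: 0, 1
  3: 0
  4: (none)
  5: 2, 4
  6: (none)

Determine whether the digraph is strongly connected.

There is no directed path from 6 to 3, so the graph is not strongly connected.

No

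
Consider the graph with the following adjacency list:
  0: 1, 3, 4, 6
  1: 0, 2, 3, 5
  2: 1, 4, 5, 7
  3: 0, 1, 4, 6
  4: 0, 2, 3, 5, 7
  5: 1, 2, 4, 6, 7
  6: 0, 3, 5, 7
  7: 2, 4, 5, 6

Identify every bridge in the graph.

The edges on the cycle 4-7-6-0-4 are not bridges since each lies on that cycle.
Every edge lies on some cycle, so there are no bridges.

none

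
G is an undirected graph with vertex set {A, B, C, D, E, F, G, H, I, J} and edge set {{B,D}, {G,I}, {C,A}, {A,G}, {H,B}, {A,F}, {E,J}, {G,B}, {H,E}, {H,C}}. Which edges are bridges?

A-F, B-D, E-H, E-J, G-I

The edges on the cycle H-C-A-G-B-H are not bridges since each lies on that cycle.
But removing F-A disconnects F from A; removing B-D disconnects B from D; removing G-I disconnects G from I; removing J-E disconnects J from E — these are bridges.
In total 5 edges are bridges.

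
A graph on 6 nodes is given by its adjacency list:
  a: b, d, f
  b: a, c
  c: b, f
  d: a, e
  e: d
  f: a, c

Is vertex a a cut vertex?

Yes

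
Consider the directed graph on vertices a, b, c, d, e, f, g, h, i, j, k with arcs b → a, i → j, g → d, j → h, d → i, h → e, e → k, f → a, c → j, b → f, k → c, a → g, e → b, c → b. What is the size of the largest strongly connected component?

11

{a, b, c, d, e, f, g, h, i, j, k} are all mutually reachable — one SCC of size 11.
The largest has 11 vertices.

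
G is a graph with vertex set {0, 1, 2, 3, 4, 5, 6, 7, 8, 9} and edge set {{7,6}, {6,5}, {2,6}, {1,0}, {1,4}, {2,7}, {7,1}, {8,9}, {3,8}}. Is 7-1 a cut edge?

Yes

Removing 7-1 leaves no path between 7 and 1: the component count goes from 2 to 3. So it is a bridge.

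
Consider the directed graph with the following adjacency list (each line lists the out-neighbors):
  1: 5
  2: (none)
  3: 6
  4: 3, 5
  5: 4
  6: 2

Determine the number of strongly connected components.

5

{4, 5} are all mutually reachable — one SCC of size 2.
{3} is an SCC by itself.
{1} is an SCC by itself.
{6} is an SCC by itself.
{2} is an SCC by itself.
That gives 5 strongly connected components.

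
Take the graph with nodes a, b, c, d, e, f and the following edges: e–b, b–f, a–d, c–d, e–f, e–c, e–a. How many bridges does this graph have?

The edges on the cycle e-b-f-e are not bridges since each lies on that cycle.
Every edge lies on some cycle, so there are no bridges.

0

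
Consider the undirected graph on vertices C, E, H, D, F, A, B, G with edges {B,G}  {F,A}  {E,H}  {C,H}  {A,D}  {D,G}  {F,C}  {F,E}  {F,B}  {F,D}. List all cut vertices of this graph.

F

Removing F increases the component count from 1 to 2, so F is a cut vertex.
By contrast removing H leaves 1 component; it is not a cut vertex. No other vertex is a cut vertex either.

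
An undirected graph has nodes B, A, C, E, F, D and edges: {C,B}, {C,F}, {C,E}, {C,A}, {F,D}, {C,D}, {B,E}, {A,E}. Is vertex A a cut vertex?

No

Deleting A leaves 1 component (was 1) (its neighbors C, E remain connected to each other), so A is not a cut vertex.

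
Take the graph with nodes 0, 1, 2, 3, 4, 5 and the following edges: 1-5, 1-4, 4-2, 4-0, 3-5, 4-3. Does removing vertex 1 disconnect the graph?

Deleting 1 leaves 1 component (was 1) (its neighbors 4, 5 remain connected to each other), so 1 is not a cut vertex.

No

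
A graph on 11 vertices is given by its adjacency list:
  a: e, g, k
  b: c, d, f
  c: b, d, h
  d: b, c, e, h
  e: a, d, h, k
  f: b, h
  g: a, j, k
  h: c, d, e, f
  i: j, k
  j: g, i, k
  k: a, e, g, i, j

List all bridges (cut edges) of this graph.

The edges on the cycle k-i-j-k are not bridges since each lies on that cycle.
Every edge lies on some cycle, so there are no bridges.

none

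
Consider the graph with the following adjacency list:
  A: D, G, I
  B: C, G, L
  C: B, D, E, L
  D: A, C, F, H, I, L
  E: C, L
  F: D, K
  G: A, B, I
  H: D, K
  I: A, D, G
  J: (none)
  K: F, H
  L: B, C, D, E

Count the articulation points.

1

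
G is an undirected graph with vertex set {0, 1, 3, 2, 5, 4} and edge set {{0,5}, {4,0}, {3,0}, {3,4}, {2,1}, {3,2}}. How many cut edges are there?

The edges on the cycle 3-4-0-3 are not bridges since each lies on that cycle.
But removing 0 - 5 disconnects 0 from 5; removing 2 - 1 disconnects 2 from 1; removing 3 - 2 disconnects 3 from 2 — these are bridges.
That makes 3 bridges.

3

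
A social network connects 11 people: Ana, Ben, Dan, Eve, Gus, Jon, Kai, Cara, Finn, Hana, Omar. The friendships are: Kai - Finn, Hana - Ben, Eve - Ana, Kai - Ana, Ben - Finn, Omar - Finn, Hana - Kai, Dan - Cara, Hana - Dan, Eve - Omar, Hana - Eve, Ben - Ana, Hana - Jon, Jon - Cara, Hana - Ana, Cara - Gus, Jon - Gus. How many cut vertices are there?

Removing Hana increases the component count from 1 to 2, so Hana is a cut vertex.
By contrast removing Finn leaves 1 component; it is not a cut vertex. No other vertex is a cut vertex either.

1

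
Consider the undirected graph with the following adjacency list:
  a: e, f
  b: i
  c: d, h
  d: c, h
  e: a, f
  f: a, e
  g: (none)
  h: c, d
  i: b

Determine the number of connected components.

4

g is isolated — a component by itself.
Starting from b we can reach b, i. That is one component of size 2.
Starting from a we can reach a, e, f. That is one component of size 3.
Starting from c we can reach c, d, h. That is one component of size 3.
Total: 4 components.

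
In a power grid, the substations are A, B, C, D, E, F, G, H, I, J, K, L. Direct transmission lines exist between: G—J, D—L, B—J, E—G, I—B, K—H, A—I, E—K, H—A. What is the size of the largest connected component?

F is isolated — a component by itself.
C is isolated — a component by itself.
Starting from D we can reach D, L. That is one component of size 2.
Starting from A we can reach A, B, E, G, H, I, J, K. That is one component of size 8.
The largest has 8 vertices.

8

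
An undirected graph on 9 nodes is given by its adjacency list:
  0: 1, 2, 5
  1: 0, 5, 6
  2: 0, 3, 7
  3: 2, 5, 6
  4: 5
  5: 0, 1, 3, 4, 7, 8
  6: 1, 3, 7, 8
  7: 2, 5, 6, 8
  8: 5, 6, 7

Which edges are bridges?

The edges on the cycle 5-3-2-0-5 are not bridges since each lies on that cycle.
But removing 5-4 disconnects 5 from 4 — this is a bridge.

4-5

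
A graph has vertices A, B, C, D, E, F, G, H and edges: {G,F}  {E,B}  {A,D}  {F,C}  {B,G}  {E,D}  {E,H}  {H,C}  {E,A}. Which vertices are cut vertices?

E

Removing E increases the component count from 1 to 2, so E is a cut vertex.
By contrast removing H leaves 1 component; it is not a cut vertex. No other vertex is a cut vertex either.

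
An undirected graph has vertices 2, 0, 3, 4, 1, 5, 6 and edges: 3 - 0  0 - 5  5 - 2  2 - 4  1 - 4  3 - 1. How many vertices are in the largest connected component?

6 is isolated — a component by itself.
Starting from 0 we can reach 0, 1, 2, 3, 4, 5. That is one component of size 6.
The largest has 6 vertices.

6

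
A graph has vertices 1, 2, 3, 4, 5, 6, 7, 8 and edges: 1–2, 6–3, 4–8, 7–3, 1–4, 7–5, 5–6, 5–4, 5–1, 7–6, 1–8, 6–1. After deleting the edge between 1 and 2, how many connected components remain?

2

Before removal there is 1 component.
1–2 is a bridge — removing it separates 1's side from 2's side.
After removal: 2 components.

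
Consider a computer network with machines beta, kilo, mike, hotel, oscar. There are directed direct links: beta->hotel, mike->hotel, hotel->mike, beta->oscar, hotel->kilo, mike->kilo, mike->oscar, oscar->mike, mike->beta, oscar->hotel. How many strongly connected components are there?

2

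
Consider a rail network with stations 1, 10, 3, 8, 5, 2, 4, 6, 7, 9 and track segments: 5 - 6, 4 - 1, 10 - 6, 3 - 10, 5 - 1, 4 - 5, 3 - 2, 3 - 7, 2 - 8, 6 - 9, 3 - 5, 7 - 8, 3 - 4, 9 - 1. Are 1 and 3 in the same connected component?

Yes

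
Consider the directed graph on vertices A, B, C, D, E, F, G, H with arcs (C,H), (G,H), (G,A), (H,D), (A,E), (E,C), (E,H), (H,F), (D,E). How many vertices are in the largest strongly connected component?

{C, D, E, H} are all mutually reachable — one SCC of size 4.
{G} is an SCC by itself.
{F} is an SCC by itself.
{B} is an SCC by itself.
{A} is an SCC by itself.
The largest has 4 vertices.

4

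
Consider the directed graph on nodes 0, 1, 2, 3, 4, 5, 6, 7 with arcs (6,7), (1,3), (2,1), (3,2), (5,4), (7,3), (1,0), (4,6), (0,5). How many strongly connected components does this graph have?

1

{0, 1, 2, 3, 4, 5, 6, 7} are all mutually reachable — one SCC of size 8.
That gives 1 strongly connected component.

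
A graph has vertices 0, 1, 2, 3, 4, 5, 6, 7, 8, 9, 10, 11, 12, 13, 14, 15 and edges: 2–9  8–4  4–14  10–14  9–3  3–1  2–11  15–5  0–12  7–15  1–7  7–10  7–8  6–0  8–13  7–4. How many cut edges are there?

10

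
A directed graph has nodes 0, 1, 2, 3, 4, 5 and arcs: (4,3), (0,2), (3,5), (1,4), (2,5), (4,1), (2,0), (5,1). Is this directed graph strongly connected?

No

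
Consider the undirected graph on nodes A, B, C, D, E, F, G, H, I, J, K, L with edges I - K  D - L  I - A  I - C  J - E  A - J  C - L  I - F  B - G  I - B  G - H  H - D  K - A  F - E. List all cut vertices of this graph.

Removing I increases the component count from 1 to 2, so I is a cut vertex.
By contrast removing E leaves 1 component; it is not a cut vertex. No other vertex is a cut vertex either.

I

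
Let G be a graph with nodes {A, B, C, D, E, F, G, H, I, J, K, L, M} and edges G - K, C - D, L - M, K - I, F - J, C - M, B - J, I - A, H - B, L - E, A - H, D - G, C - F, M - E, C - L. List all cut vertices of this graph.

Removing C increases the component count from 1 to 2, so C is a cut vertex.
By contrast removing B leaves 1 component; it is not a cut vertex. No other vertex is a cut vertex either.

C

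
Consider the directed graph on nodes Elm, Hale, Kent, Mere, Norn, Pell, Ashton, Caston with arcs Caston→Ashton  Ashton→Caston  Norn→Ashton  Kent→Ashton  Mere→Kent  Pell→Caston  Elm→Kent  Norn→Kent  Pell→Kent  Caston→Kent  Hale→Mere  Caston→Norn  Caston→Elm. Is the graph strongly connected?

No

There is no directed path from Elm to Hale, so the graph is not strongly connected.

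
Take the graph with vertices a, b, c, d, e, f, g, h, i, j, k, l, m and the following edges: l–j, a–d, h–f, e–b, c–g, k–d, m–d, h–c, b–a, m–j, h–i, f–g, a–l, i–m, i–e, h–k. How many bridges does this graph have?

The edges on the cycle i-e-b-a-l-j-m-i are not bridges since each lies on that cycle.
Every edge lies on some cycle, so there are no bridges.

0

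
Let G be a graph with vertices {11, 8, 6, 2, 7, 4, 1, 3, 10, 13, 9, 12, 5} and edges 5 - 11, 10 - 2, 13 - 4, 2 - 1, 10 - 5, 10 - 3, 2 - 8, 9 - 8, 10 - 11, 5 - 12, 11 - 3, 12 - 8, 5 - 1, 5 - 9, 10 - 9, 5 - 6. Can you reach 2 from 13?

No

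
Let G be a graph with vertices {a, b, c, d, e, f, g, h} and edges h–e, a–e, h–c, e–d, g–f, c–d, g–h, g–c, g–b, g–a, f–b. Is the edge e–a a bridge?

No

After removing e–a, the path e-h-g-a still connects them, so the edge is not a bridge.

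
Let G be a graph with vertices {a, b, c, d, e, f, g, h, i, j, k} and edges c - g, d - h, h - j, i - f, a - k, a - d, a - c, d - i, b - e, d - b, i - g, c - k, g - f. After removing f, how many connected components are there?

With f gone, the remaining components are: {a, b, c, d, e, g, h, i, j, k}.
That is 1 component.

1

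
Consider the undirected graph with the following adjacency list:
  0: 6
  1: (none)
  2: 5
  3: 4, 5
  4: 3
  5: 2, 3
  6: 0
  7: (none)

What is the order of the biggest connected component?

7 is isolated — a component by itself.
1 is isolated — a component by itself.
Starting from 0 we can reach 0, 6. That is one component of size 2.
Starting from 2 we can reach 2, 3, 4, 5. That is one component of size 4.
The largest has 4 vertices.

4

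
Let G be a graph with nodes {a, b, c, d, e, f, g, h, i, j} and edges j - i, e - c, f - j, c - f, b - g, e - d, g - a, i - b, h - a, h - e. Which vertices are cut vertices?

Removing e increases the component count from 1 to 2, so e is a cut vertex.
By contrast removing d leaves 1 component; it is not a cut vertex. No other vertex is a cut vertex either.

e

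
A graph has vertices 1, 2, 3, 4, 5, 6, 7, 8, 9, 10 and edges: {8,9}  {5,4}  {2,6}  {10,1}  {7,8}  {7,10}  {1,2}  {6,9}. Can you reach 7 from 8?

From 8 we can reach 1, 2, 6, 7, 8, 9, 10, which includes 7.

Yes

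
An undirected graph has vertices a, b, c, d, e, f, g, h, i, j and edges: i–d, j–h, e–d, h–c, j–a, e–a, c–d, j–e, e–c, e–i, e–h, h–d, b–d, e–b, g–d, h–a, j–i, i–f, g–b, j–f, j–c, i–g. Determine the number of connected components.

Starting from a we can reach a, b, c, d, e, f, g, h, i, j. That is one component of size 10.
Total: 1 component.

1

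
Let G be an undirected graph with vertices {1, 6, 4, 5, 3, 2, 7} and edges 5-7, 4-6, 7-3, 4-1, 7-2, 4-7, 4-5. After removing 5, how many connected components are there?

With 5 gone, the remaining components are: {1, 2, 3, 4, 6, 7}.
That is 1 component.

1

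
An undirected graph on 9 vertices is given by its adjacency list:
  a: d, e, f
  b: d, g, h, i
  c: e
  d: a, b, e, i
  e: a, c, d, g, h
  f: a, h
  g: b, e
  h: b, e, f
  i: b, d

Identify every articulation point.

Removing e increases the component count from 1 to 2, so e is a cut vertex.
By contrast removing d leaves 1 component; it is not a cut vertex. No other vertex is a cut vertex either.

e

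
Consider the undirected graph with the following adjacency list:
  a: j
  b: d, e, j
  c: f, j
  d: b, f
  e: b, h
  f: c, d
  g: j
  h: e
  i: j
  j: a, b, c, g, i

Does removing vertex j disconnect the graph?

Yes

Deleting j raises the number of components from 1 to 4, so j is a cut vertex.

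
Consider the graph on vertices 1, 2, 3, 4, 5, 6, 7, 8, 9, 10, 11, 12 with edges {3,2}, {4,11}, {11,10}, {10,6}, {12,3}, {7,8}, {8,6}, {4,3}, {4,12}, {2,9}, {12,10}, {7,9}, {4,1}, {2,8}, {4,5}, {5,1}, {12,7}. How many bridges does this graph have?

The edges on the cycle 4-5-1-4 are not bridges since each lies on that cycle.
Every edge lies on some cycle, so there are no bridges.

0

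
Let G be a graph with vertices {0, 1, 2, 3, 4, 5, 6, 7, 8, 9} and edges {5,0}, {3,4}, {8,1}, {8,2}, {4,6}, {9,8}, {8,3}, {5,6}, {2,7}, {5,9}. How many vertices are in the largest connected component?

10

Starting from 0 we can reach 0, 1, 2, 3, 4, 5, 6, 7, 8, 9. That is one component of size 10.
The largest has 10 vertices.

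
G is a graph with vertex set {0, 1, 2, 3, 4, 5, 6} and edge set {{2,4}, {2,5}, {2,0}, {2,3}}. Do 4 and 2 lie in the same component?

From 4 we can reach 0, 2, 3, 4, 5, which includes 2.

Yes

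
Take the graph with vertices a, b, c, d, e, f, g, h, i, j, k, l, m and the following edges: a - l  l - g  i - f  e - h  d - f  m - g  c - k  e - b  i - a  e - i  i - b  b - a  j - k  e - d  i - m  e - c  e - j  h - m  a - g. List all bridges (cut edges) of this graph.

none

The edges on the cycle e-d-f-i-e are not bridges since each lies on that cycle.
Every edge lies on some cycle, so there are no bridges.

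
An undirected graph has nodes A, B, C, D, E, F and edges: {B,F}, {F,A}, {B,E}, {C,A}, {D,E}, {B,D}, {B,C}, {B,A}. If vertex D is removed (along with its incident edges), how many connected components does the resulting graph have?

1

With D gone, the remaining components are: {A, B, C, E, F}.
That is 1 component.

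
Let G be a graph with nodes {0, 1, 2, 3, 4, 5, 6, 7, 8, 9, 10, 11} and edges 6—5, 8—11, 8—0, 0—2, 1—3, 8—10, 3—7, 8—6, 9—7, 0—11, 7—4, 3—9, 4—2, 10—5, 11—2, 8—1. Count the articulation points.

Removing 8 increases the component count from 1 to 2, so 8 is a cut vertex.
By contrast removing 5 leaves 1 component; it is not a cut vertex. No other vertex is a cut vertex either.

1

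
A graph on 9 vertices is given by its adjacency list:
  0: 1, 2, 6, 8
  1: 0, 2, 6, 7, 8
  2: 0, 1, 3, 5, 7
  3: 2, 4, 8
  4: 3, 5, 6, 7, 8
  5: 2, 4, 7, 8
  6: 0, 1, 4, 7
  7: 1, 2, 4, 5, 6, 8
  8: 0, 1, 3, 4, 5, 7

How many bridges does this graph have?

0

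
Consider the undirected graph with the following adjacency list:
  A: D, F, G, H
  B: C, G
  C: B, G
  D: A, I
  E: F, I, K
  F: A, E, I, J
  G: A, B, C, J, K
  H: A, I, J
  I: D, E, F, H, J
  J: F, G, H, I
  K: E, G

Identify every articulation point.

Removing G increases the component count from 1 to 2, so G is a cut vertex.
By contrast removing C leaves 1 component; it is not a cut vertex. No other vertex is a cut vertex either.

G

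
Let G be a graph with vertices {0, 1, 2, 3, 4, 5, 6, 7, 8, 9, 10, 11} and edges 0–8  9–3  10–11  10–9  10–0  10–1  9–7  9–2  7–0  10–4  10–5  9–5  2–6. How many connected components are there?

1

Starting from 0 we can reach 0, 1, 2, 3, 4, 5, 6, 7, 8, 9, 10, 11. That is one component of size 12.
Total: 1 component.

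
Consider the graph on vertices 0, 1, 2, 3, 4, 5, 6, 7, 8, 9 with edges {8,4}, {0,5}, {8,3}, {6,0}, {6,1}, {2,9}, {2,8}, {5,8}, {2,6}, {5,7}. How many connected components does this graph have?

Starting from 0 we can reach 0, 1, 2, 3, 4, 5, 6, 7, 8, 9. That is one component of size 10.
Total: 1 component.

1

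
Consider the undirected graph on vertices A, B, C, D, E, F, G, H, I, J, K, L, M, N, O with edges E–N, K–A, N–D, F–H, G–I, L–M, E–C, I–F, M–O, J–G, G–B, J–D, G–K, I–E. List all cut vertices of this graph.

E, F, G, I, K, M

Removing E increases the component count from 2 to 3, so E is a cut vertex.
Removing F increases the component count from 2 to 3, so F is a cut vertex.
Removing G increases the component count from 2 to 4, so G is a cut vertex.
Likewise I, K, M are cut vertices.
By contrast removing H leaves 2 components; it is not a cut vertex. No other vertex is a cut vertex either.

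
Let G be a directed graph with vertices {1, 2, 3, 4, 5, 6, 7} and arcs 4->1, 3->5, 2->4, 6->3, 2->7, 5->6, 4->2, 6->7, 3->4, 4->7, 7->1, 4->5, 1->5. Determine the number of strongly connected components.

{1, 2, 3, 4, 5, 6, 7} are all mutually reachable — one SCC of size 7.
That gives 1 strongly connected component.

1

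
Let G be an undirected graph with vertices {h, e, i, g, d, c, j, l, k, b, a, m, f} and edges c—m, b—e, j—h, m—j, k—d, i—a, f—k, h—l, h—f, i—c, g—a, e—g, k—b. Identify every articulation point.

h, k

Removing h increases the component count from 1 to 2, so h is a cut vertex.
Removing k increases the component count from 1 to 2, so k is a cut vertex.
By contrast removing j leaves 1 component; it is not a cut vertex. No other vertex is a cut vertex either.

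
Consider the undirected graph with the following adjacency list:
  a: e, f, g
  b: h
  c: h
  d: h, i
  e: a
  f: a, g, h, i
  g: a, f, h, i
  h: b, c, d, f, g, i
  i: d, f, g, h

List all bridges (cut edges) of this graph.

The edges on the cycle f-h-d-i-f are not bridges since each lies on that cycle.
But removing b-h disconnects b from h; removing c-h disconnects c from h; removing e-a disconnects e from a — these are bridges.

a-e, b-h, c-h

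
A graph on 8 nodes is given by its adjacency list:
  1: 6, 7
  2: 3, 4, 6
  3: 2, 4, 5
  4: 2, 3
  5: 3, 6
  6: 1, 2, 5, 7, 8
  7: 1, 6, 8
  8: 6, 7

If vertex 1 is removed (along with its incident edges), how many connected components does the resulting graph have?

With 1 gone, the remaining components are: {2, 3, 4, 5, 6, 7, 8}.
That is 1 component.

1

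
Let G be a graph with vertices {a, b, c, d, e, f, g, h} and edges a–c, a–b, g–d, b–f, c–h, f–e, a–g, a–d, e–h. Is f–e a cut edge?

No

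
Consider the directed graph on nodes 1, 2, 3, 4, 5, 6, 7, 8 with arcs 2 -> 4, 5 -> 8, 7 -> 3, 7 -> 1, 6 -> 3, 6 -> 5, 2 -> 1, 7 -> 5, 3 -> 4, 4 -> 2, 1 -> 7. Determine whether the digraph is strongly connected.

No

There is no directed path from 7 to 6, so the graph is not strongly connected.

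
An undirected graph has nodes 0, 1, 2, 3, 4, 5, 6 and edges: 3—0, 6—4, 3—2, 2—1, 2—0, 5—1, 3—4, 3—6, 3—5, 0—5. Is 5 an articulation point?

No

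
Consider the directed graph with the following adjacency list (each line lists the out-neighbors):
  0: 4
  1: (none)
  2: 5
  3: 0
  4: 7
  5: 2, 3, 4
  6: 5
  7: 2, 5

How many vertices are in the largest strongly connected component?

6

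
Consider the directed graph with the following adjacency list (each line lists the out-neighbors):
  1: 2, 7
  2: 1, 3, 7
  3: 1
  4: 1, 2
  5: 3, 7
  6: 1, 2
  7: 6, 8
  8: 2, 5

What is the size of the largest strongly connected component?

7

{1, 2, 3, 5, 6, 7, 8} are all mutually reachable — one SCC of size 7.
{4} is an SCC by itself.
The largest has 7 vertices.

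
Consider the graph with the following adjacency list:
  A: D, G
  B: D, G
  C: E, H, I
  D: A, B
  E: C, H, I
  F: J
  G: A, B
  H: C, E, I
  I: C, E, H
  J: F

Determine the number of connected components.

Starting from F we can reach F, J. That is one component of size 2.
Starting from C we can reach C, E, H, I. That is one component of size 4.
Starting from A we can reach A, B, D, G. That is one component of size 4.
Total: 3 components.

3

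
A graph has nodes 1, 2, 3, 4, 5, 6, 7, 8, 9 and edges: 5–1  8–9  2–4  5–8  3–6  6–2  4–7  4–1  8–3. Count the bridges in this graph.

The edges on the cycle 5-8-3-6-2-4-1-5 are not bridges since each lies on that cycle.
But removing 9–8 disconnects 9 from 8; removing 4–7 disconnects 4 from 7 — these are bridges.
That makes 2 bridges.

2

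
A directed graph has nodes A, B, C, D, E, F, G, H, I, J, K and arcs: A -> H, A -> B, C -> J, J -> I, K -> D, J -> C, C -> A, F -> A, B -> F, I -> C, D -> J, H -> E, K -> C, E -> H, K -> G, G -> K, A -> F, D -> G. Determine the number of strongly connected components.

{A, B, F} are all mutually reachable — one SCC of size 3.
{C, I, J} are all mutually reachable — one SCC of size 3.
{D, G, K} are all mutually reachable — one SCC of size 3.
{E, H} are all mutually reachable — one SCC of size 2.
That gives 4 strongly connected components.

4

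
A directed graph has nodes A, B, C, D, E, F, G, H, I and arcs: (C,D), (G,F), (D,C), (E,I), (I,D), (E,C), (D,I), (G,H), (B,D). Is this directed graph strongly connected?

There is no directed path from D to F, so the graph is not strongly connected.

No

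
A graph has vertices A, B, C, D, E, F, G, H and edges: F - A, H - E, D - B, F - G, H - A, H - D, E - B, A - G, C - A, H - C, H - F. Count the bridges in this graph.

The edges on the cycle H-F-G-A-H are not bridges since each lies on that cycle.
Every edge lies on some cycle, so there are no bridges.

0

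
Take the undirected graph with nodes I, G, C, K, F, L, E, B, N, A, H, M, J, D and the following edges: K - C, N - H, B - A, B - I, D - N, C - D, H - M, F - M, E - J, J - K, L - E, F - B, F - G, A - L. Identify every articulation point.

Removing B increases the component count from 1 to 2, so B is a cut vertex.
Removing F increases the component count from 1 to 2, so F is a cut vertex.
By contrast removing K leaves 1 component; it is not a cut vertex. No other vertex is a cut vertex either.

B, F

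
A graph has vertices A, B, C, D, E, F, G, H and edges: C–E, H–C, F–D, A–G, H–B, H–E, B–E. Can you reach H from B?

Yes

From B we can reach B, C, E, H, which includes H.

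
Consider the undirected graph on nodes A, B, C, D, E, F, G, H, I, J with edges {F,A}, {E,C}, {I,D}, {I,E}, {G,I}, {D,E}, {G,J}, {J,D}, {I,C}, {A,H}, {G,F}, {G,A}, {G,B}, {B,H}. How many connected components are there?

1

Starting from A we can reach A, B, C, D, E, F, G, H, I, J. That is one component of size 10.
Total: 1 component.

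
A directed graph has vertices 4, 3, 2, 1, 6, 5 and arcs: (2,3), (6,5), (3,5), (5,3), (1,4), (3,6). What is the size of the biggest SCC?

3

{3, 5, 6} are all mutually reachable — one SCC of size 3.
{2} is an SCC by itself.
{4} is an SCC by itself.
{1} is an SCC by itself.
The largest has 3 vertices.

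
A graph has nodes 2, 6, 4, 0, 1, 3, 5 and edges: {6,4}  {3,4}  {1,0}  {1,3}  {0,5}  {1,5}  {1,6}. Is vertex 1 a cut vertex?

Yes

Deleting 1 raises the number of components from 2 to 3, so 1 is a cut vertex.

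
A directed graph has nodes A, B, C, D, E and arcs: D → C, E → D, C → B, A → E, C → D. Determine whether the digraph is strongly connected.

No

There is no directed path from B to C, so the graph is not strongly connected.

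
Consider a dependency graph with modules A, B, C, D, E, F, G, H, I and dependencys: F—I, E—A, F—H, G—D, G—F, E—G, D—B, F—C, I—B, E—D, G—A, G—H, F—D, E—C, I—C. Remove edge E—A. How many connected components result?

1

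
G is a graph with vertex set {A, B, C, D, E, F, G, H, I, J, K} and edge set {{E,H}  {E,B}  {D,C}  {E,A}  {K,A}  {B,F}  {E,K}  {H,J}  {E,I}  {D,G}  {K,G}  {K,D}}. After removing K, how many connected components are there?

With K gone, the remaining components are: {C, D, G}; {A, B, E, F, H, I, J}.
That is 2 components.

2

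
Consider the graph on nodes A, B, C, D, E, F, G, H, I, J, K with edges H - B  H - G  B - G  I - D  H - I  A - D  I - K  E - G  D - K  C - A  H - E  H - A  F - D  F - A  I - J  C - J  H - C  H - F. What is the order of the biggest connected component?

Starting from A we can reach A, B, C, D, E, F, G, H, I, J, K. That is one component of size 11.
The largest has 11 vertices.

11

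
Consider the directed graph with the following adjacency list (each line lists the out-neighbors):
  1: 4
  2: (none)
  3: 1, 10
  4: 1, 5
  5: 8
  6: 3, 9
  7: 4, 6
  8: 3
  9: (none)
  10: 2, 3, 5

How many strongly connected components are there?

{1, 3, 4, 5, 8, 10} are all mutually reachable — one SCC of size 6.
{9} is an SCC by itself.
{7} is an SCC by itself.
{6} is an SCC by itself.
{2} is an SCC by itself.
That gives 5 strongly connected components.

5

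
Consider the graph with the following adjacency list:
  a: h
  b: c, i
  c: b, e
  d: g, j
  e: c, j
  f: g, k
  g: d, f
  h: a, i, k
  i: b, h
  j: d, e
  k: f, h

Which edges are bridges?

The edges on the cycle k-f-g-d-j-e-c-b-i-h-k are not bridges since each lies on that cycle.
But removing h-a disconnects h from a — this is a bridge.

a-h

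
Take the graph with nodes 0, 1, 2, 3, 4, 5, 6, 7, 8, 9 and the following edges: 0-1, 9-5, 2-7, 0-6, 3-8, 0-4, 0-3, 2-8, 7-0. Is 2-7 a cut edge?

No

After removing 2-7, the path 2-8-3-0-7 still connects them, so the edge is not a bridge.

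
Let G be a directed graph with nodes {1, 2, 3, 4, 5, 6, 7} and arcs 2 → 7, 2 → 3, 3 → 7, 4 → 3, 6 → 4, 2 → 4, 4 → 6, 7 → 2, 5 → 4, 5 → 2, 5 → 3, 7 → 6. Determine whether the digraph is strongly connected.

No

There is no directed path from 7 to 5, so the graph is not strongly connected.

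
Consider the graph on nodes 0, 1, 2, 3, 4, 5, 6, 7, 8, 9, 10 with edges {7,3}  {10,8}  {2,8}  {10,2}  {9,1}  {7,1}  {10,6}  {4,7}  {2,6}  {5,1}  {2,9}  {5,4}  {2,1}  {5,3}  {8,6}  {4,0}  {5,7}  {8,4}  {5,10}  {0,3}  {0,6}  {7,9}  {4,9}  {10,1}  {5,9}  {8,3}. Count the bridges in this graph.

The edges on the cycle 5-10-2-9-5 are not bridges since each lies on that cycle.
Every edge lies on some cycle, so there are no bridges.

0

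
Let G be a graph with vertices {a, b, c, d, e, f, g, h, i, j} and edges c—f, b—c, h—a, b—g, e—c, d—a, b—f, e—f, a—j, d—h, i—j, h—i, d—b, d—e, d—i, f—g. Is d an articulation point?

Deleting d raises the number of components from 1 to 2, so d is a cut vertex.

Yes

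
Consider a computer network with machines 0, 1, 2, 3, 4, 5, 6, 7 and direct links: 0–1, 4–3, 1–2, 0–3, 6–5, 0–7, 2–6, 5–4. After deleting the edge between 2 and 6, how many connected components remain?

2 and 6 are still connected via 2-1-0-3-4-5-6, so the component count stays at 1.

1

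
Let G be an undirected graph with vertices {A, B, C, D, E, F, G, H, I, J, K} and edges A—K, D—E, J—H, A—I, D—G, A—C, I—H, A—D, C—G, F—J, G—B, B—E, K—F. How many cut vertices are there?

1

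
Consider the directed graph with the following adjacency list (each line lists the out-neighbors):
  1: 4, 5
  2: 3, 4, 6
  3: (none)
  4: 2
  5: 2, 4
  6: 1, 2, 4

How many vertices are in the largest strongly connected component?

5

{1, 2, 4, 5, 6} are all mutually reachable — one SCC of size 5.
{3} is an SCC by itself.
The largest has 5 vertices.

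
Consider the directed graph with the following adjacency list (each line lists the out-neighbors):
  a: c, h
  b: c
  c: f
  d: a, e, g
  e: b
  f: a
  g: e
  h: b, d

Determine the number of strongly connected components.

1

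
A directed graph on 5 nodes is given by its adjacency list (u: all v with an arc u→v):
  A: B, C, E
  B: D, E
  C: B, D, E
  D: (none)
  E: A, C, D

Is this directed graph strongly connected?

No

There is no directed path from D to A, so the graph is not strongly connected.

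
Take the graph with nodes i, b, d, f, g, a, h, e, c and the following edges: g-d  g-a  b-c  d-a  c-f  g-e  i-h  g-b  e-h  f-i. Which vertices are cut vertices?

g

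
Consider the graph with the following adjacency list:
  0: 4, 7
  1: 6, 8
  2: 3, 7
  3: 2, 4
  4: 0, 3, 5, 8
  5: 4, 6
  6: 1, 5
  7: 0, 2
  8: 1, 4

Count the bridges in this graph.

0

The edges on the cycle 4-5-6-1-8-4 are not bridges since each lies on that cycle.
Every edge lies on some cycle, so there are no bridges.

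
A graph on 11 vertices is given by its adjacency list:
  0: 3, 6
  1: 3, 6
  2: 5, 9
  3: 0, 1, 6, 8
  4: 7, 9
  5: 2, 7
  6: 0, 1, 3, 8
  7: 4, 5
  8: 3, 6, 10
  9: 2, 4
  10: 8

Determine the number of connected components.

Starting from 2 we can reach 2, 4, 5, 7, 9. That is one component of size 5.
Starting from 0 we can reach 0, 1, 3, 6, 8, 10. That is one component of size 6.
Total: 2 components.

2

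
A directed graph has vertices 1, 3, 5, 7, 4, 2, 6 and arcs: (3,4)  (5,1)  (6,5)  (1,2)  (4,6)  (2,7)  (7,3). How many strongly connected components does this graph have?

{1, 2, 3, 4, 5, 6, 7} are all mutually reachable — one SCC of size 7.
That gives 1 strongly connected component.

1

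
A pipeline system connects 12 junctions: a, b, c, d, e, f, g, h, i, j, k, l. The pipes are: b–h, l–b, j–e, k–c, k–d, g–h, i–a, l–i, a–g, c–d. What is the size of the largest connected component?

f is isolated — a component by itself.
Starting from e we can reach e, j. That is one component of size 2.
Starting from c we can reach c, d, k. That is one component of size 3.
Starting from a we can reach a, b, g, h, i, l. That is one component of size 6.
The largest has 6 vertices.

6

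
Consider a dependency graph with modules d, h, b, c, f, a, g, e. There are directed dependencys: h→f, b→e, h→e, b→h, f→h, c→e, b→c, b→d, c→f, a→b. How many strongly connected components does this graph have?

7

{f, h} are all mutually reachable — one SCC of size 2.
{g} is an SCC by itself.
{d} is an SCC by itself.
{b} is an SCC by itself.
{c} is an SCC by itself.
(and 2 more singleton SCCs)
That gives 7 strongly connected components.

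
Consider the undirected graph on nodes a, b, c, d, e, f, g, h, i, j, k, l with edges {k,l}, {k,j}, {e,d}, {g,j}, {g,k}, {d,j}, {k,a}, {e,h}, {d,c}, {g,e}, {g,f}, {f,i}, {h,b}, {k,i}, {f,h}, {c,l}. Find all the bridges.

The edges on the cycle g-e-d-c-l-k-g are not bridges since each lies on that cycle.
But removing h - b disconnects h from b; removing k - a disconnects k from a — these are bridges.

a-k, b-h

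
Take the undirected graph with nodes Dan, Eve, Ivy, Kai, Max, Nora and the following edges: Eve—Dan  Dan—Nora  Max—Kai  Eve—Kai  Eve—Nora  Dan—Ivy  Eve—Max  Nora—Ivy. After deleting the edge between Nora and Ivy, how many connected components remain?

Nora and Ivy are still connected via Nora-Dan-Ivy, so the component count stays at 1.

1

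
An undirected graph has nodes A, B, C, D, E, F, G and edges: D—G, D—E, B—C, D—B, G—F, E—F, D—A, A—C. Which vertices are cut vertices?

D

Removing D increases the component count from 1 to 2, so D is a cut vertex.
By contrast removing C leaves 1 component; it is not a cut vertex. No other vertex is a cut vertex either.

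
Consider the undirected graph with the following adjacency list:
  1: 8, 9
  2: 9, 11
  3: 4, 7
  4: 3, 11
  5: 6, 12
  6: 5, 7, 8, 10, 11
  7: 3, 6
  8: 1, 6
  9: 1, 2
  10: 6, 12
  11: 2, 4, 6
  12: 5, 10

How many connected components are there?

Starting from 1 we can reach 1, 2, 3, 4, 5, 6, 7, 8, 9, 10, 11, 12. That is one component of size 12.
Total: 1 component.

1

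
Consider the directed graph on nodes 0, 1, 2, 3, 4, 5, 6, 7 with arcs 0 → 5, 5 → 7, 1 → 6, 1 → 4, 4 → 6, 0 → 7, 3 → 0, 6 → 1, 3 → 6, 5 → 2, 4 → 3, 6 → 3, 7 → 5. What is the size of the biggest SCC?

4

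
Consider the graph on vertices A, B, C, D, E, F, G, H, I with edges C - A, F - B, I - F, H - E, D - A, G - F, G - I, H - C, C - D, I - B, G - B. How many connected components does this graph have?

Starting from B we can reach B, F, G, I. That is one component of size 4.
Starting from A we can reach A, C, D, E, H. That is one component of size 5.
Total: 2 components.

2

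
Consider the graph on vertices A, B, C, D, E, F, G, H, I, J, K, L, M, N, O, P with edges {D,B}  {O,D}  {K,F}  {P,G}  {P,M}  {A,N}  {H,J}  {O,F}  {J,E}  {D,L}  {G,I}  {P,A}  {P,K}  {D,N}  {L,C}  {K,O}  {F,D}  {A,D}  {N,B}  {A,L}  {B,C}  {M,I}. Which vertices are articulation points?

Removing J increases the component count from 2 to 3, so J is a cut vertex.
Removing P increases the component count from 2 to 3, so P is a cut vertex.
By contrast removing I leaves 2 components; it is not a cut vertex. No other vertex is a cut vertex either.

J, P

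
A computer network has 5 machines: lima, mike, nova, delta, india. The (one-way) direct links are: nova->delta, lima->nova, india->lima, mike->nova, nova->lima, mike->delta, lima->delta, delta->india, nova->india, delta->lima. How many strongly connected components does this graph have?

2

{lima, nova, delta, india} are all mutually reachable — one SCC of size 4.
{mike} is an SCC by itself.
That gives 2 strongly connected components.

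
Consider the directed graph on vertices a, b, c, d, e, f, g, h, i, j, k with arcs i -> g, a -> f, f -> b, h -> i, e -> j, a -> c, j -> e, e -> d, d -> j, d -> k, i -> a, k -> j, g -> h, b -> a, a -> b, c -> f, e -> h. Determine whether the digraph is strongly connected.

No

There is no directed path from a to h, so the graph is not strongly connected.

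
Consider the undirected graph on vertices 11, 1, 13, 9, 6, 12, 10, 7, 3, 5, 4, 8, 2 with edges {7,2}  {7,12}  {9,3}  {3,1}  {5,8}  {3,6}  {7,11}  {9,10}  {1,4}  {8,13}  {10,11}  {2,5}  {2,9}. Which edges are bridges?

The edges on the cycle 7-2-9-10-11-7 are not bridges since each lies on that cycle.
But removing 2–5 disconnects 2 from 5; removing 9–3 disconnects 9 from 3; removing 8–13 disconnects 8 from 13; removing 1–3 disconnects 1 from 3 — these are bridges.
In total 8 edges are bridges.

1-3, 1-4, 12-7, 13-8, 2-5, 3-6, 3-9, 5-8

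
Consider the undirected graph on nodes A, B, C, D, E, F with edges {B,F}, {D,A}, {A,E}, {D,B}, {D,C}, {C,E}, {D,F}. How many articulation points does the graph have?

1

Removing D increases the component count from 1 to 2, so D is a cut vertex.
By contrast removing B leaves 1 component; it is not a cut vertex. No other vertex is a cut vertex either.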